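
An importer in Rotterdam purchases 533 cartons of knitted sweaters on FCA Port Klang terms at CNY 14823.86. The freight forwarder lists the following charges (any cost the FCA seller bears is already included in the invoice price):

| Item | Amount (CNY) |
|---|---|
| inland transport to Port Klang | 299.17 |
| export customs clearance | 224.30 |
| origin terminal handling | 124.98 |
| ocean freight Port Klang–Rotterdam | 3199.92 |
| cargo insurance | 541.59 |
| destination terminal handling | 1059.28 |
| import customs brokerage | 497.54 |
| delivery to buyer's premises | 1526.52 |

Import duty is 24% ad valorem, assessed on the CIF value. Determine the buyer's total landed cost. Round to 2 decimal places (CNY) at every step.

FCA: the seller delivers export-cleared goods to the carrier; the buyer bears costs from that point.
Already in the invoice (seller's account under FCA): inland to port, export clearance — exclude.
CIF value = FCA price + origin terminal + freight + insurance = 14823.86 + 124.98 + 3199.92 + 541.59 = 18690.35
Import duty = 18690.35 × 24% = 4485.68
Buyer bears: origin terminal 124.98 + freight 3199.92 + insurance 541.59 + destination terminal 1059.28 + brokerage 497.54 + delivery 1526.52 + duty 4485.68 = 11435.51
Landed cost = invoice 14823.86 + 11435.51 = 26259.37

Total landed cost: CNY 26259.37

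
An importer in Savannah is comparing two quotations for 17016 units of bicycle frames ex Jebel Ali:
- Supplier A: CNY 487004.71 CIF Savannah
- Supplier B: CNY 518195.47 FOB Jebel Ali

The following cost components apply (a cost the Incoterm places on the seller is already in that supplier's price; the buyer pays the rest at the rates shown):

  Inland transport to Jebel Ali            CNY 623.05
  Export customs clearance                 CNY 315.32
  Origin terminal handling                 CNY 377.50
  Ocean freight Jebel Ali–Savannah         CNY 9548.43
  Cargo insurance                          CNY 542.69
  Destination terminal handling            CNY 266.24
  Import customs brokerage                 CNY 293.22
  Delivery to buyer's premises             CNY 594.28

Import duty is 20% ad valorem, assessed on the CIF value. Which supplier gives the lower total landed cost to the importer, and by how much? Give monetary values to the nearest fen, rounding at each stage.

Supplier A is cheaper by CNY 49538.26

Supplier A (CIF):
The CIF price already equals the CIF value: 487004.71
Import duty = 487004.71 × 20% = 97400.94
Buyer bears (A): 266.24 + 293.22 + 594.28 = 1153.74
Landed cost (A) = invoice 487004.71 + 1153.74 + duty 97400.94 = 585559.39
Supplier B (FOB):
CIF value = FOB price + freight + insurance = 518195.47 + 9548.43 + 542.69 = 528286.59
Import duty = 528286.59 × 20% = 105657.32
Buyer bears (B): 9548.43 + 542.69 + 266.24 + 293.22 + 594.28 = 11244.86
Landed cost (B) = invoice 518195.47 + 11244.86 + duty 105657.32 = 635097.65
Difference = |585559.39 − 635097.65| = 49538.26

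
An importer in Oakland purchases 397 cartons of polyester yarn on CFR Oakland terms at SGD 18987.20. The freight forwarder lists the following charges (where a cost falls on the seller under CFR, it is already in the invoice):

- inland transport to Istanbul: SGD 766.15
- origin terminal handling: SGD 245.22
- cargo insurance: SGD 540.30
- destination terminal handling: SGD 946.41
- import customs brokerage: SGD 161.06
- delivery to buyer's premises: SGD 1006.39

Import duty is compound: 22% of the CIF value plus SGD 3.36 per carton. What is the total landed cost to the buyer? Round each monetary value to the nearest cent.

Total landed cost: SGD 27271.33

CFR: the seller pays costs through ocean freight to the destination port, but not insurance.
Already in the invoice (seller's account under CFR): inland to port, origin terminal — exclude.
CIF value = CFR price + insurance = 18987.20 + 540.30 = 19527.50
Ad valorem component: 19527.50 × 22% = 4296.05
Specific component: 397 × 3.36 = 1333.92
Import duty = 4296.05 + 1333.92 = 5629.97
Buyer bears: insurance 540.30 + destination terminal 946.41 + brokerage 161.06 + delivery 1006.39 + duty 5629.97 = 8284.13
Landed cost = invoice 18987.20 + 8284.13 = 27271.33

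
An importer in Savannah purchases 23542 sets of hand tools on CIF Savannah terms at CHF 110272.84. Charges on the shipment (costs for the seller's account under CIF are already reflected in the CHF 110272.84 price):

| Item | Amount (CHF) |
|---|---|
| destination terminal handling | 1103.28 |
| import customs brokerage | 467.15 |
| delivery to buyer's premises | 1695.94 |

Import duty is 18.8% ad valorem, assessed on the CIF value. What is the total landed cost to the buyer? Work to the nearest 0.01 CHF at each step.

CIF: the seller pays costs through ocean freight and marine insurance to the destination port.
The CIF price already equals the CIF value: 110272.84
Import duty = 110272.84 × 18.8% = 20731.29
Buyer bears: destination terminal 1103.28 + brokerage 467.15 + delivery 1695.94 + duty 20731.29 = 23997.66
Landed cost = invoice 110272.84 + 23997.66 = 134270.50

Total landed cost: CHF 134270.50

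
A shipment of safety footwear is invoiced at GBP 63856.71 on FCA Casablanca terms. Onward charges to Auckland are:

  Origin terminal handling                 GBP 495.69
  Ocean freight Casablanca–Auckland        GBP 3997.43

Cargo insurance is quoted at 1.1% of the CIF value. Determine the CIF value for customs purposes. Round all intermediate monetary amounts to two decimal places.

CIF value: GBP 69110.04

Let C be the CIF value. C = FCA price + pre-shipment costs + freight + 1.1% × C
C − 1.1% × C = 63856.71 + 495.69 + 3997.43
0.989 × C = 68349.83
C = 68349.83 / 0.989 = 69110.04
Insurance premium = 1.1% × 69110.04 = 760.21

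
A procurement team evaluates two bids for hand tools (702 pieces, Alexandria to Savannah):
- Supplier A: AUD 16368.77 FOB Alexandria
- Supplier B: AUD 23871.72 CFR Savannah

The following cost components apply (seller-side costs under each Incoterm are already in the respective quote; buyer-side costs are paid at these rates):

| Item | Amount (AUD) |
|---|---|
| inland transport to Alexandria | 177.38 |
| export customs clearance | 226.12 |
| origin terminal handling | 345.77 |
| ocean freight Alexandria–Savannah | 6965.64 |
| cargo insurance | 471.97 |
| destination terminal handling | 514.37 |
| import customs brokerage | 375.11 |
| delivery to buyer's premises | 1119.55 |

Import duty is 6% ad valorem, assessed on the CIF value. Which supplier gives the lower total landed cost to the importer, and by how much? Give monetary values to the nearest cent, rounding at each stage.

Supplier A (FOB):
CIF value = FOB price + freight + insurance = 16368.77 + 6965.64 + 471.97 = 23806.38
Import duty = 23806.38 × 6% = 1428.38
Buyer bears (A): 6965.64 + 471.97 + 514.37 + 375.11 + 1119.55 = 9446.64
Landed cost (A) = invoice 16368.77 + 9446.64 + duty 1428.38 = 27243.79
Supplier B (CFR):
CIF value = CFR price + insurance = 23871.72 + 471.97 = 24343.69
Import duty = 24343.69 × 6% = 1460.62
Buyer bears (B): 471.97 + 514.37 + 375.11 + 1119.55 = 2481.00
Landed cost (B) = invoice 23871.72 + 2481.00 + duty 1460.62 = 27813.34
Difference = |27243.79 − 27813.34| = 569.55

Supplier A is cheaper by AUD 569.55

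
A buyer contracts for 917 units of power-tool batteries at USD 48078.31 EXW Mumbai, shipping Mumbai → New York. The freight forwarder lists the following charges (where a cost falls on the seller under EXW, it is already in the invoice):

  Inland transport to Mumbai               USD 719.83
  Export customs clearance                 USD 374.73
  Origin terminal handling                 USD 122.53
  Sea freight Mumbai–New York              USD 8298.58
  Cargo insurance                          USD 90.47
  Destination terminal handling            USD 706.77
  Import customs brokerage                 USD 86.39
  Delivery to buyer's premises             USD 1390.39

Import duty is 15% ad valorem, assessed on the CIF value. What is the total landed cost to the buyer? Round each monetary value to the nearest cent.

Total landed cost: USD 68520.67

EXW: the seller makes goods available at their premises; the buyer bears all onward costs.
CIF value = EXW price + inland to port + export clearance + origin terminal + freight + insurance = 48078.31 + 719.83 + 374.73 + 122.53 + 8298.58 + 90.47 = 57684.45
Import duty = 57684.45 × 15% = 8652.67
Buyer bears: inland to port 719.83 + export clearance 374.73 + origin terminal 122.53 + freight 8298.58 + insurance 90.47 + destination terminal 706.77 + brokerage 86.39 + delivery 1390.39 + duty 8652.67 = 20442.36
Landed cost = invoice 48078.31 + 20442.36 = 68520.67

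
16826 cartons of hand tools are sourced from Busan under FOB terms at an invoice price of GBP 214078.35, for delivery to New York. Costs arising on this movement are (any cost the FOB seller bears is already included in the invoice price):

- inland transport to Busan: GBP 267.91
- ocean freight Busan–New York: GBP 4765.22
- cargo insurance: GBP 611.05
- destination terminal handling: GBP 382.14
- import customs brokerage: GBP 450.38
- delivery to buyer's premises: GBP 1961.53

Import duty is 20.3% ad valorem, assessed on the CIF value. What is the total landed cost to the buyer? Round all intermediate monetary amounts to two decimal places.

Total landed cost: GBP 266797.96

FOB: the seller bears costs until goods are on board at the origin port; the buyer bears freight, insurance and all costs thereafter.
Already in the invoice (seller's account under FOB): inland to port — exclude.
CIF value = FOB price + freight + insurance = 214078.35 + 4765.22 + 611.05 = 219454.62
Import duty = 219454.62 × 20.3% = 44549.29
Buyer bears: freight 4765.22 + insurance 611.05 + destination terminal 382.14 + brokerage 450.38 + delivery 1961.53 + duty 44549.29 = 52719.61
Landed cost = invoice 214078.35 + 52719.61 = 266797.96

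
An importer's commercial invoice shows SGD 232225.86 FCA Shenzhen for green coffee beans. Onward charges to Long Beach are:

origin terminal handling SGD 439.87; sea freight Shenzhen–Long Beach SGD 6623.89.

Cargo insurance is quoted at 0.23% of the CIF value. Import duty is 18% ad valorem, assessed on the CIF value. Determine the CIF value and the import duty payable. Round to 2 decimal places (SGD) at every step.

CIF value: SGD 239841.25; import duty: SGD 43171.43

Let C be the CIF value. C = FCA price + pre-shipment costs + freight + 0.23% × C
C − 0.23% × C = 232225.86 + 439.87 + 6623.89
0.9977 × C = 239289.62
C = 239289.62 / 0.9977 = 239841.25
Insurance premium = 0.23% × 239841.25 = 551.63
Import duty = 239841.25 × 18% = 43171.43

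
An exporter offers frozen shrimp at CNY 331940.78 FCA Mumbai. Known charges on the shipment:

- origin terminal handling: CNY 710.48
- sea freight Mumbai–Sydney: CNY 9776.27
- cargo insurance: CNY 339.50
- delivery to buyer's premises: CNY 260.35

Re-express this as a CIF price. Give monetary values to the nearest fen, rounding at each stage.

Not relevant to the conversion: delivery — on the buyer under both terms; not part of either seller's price.
From FCA to CIF, the seller additionally bears: origin terminal, freight, insurance.
CIF price = 331940.78 + 710.48 + 9776.27 + 339.50 = 342767.03

CIF price: CNY 342767.03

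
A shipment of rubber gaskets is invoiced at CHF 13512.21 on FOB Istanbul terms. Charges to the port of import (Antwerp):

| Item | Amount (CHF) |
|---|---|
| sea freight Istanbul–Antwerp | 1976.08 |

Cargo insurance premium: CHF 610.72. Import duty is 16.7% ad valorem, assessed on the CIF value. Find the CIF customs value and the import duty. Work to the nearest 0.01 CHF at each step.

CIF value: CHF 16099.01; import duty: CHF 2688.53

CIF = FOB price + freight + insurance
CIF = 13512.21 + 1976.08 + 610.72 = 16099.01
Import duty = 16099.01 × 16.7% = 2688.53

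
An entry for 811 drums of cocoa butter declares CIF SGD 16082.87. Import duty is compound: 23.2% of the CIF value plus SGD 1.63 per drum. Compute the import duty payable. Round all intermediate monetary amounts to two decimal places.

Ad valorem component: 16082.87 × 23.2% = 3731.23
Specific component: 811 × 1.63 = 1321.93
Import duty = 3731.23 + 1321.93 = 5053.16

Import duty: SGD 5053.16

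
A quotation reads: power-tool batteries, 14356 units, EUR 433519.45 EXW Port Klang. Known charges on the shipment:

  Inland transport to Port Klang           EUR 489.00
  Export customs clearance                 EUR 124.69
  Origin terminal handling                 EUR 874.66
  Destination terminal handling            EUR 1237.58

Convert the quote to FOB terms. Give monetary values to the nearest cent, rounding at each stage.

FOB price: EUR 435007.80

Not relevant to the conversion: destination terminal — on the buyer under both terms; not part of either seller's price.
From EXW to FOB, the seller additionally bears: inland to port, export clearance, origin terminal.
FOB price = 433519.45 + 489.00 + 124.69 + 874.66 = 435007.80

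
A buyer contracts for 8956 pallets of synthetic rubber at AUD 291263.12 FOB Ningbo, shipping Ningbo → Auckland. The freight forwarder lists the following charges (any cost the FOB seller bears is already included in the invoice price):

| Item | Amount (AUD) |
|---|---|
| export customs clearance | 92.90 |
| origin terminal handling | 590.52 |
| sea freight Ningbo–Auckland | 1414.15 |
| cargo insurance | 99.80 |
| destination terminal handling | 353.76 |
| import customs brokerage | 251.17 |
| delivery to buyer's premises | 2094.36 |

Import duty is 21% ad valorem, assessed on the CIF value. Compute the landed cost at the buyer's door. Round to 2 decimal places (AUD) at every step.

Total landed cost: AUD 356959.54

FOB: the seller bears costs until goods are on board at the origin port; the buyer bears freight, insurance and all costs thereafter.
Already in the invoice (seller's account under FOB): export clearance, origin terminal — exclude.
CIF value = FOB price + freight + insurance = 291263.12 + 1414.15 + 99.80 = 292777.07
Import duty = 292777.07 × 21% = 61483.18
Buyer bears: freight 1414.15 + insurance 99.80 + destination terminal 353.76 + brokerage 251.17 + delivery 2094.36 + duty 61483.18 = 65696.42
Landed cost = invoice 291263.12 + 65696.42 = 356959.54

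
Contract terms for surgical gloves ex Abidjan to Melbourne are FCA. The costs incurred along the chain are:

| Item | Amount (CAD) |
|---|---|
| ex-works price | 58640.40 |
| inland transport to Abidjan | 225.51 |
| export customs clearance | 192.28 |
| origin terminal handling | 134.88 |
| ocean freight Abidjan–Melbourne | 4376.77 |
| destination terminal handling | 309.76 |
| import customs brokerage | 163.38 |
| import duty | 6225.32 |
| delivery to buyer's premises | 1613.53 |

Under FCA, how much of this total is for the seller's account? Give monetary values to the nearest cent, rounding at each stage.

FCA: the seller delivers export-cleared goods to the carrier; the buyer bears costs from that point.
Seller's account: goods 58640.40 + inland to port 225.51 + export clearance 192.28 = 59058.19
Buyer's account: origin terminal 134.88 + freight 4376.77 + destination terminal 309.76 + brokerage 163.38 + duty 6225.32 + delivery 1613.53 = 12823.64

Seller's account: CAD 59058.19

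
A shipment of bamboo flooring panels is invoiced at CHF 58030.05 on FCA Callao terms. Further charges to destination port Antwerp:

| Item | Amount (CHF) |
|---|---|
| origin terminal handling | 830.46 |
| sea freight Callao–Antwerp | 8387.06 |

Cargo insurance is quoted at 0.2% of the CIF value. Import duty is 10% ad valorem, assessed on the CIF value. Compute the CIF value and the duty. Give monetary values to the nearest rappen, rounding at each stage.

Let C be the CIF value. C = FCA price + pre-shipment costs + freight + 0.2% × C
C − 0.2% × C = 58030.05 + 830.46 + 8387.06
0.998 × C = 67247.57
C = 67247.57 / 0.998 = 67382.33
Insurance premium = 0.2% × 67382.33 = 134.76
Import duty = 67382.33 × 10% = 6738.23

CIF value: CHF 67382.33; import duty: CHF 6738.23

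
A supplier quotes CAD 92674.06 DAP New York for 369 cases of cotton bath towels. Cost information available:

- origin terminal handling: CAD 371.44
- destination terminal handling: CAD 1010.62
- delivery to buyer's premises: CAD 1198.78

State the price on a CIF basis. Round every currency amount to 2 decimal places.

CIF price: CAD 90464.66

Not relevant to the conversion: origin terminal — on the seller under both DAP and CIF; already in the DAP price and stays in the CIF price.
From DAP to CIF, the seller no longer bears: destination terminal, delivery.
CIF price = 92674.06 − 1010.62 − 1198.78 = 90464.66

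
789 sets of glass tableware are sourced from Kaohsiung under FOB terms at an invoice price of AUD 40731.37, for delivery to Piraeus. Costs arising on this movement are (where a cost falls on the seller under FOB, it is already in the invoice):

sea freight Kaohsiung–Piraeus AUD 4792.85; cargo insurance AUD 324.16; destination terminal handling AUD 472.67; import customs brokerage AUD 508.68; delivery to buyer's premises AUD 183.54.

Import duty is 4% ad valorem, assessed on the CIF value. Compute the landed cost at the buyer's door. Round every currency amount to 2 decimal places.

FOB: the seller bears costs until goods are on board at the origin port; the buyer bears freight, insurance and all costs thereafter.
CIF value = FOB price + freight + insurance = 40731.37 + 4792.85 + 324.16 = 45848.38
Import duty = 45848.38 × 4% = 1833.94
Buyer bears: freight 4792.85 + insurance 324.16 + destination terminal 472.67 + brokerage 508.68 + delivery 183.54 + duty 1833.94 = 8115.84
Landed cost = invoice 40731.37 + 8115.84 = 48847.21

Total landed cost: AUD 48847.21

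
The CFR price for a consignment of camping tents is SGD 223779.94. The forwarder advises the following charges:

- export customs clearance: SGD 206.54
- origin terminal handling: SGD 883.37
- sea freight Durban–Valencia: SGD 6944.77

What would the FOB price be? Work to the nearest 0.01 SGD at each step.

Not relevant to the conversion: export clearance, origin terminal — on the seller under both CFR and FOB; already in the CFR price and stays in the FOB price.
From CFR to FOB, the seller no longer bears: freight.
FOB price = 223779.94 − 6944.77 = 216835.17

FOB price: SGD 216835.17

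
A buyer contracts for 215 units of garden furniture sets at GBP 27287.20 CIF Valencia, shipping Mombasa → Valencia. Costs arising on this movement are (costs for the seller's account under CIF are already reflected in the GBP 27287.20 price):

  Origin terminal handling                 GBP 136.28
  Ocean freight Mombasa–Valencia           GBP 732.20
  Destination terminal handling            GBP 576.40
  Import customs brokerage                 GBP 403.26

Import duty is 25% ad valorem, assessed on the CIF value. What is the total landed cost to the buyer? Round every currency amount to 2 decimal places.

Total landed cost: GBP 35088.66

CIF: the seller pays costs through ocean freight and marine insurance to the destination port.
Already in the invoice (seller's account under CIF): origin terminal, freight — exclude.
The CIF price already equals the CIF value: 27287.20
Import duty = 27287.20 × 25% = 6821.80
Buyer bears: destination terminal 576.40 + brokerage 403.26 + duty 6821.80 = 7801.46
Landed cost = invoice 27287.20 + 7801.46 = 35088.66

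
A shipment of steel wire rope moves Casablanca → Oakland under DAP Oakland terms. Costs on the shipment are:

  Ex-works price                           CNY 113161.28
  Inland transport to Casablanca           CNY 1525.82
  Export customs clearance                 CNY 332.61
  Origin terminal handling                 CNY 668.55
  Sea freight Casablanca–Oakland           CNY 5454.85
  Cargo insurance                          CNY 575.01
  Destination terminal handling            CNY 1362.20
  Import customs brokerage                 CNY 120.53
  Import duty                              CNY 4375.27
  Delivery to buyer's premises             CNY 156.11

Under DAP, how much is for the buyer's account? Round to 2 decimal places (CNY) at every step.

Buyer's account: CNY 4495.80

DAP: the seller bears all costs to the named destination except import duty and clearance.
Seller's account: goods 113161.28 + inland to port 1525.82 + export clearance 332.61 + origin terminal 668.55 + freight 5454.85 + insurance 575.01 + destination terminal 1362.20 + delivery 156.11 = 123236.43
Buyer's account: brokerage 120.53 + duty 4375.27 = 4495.80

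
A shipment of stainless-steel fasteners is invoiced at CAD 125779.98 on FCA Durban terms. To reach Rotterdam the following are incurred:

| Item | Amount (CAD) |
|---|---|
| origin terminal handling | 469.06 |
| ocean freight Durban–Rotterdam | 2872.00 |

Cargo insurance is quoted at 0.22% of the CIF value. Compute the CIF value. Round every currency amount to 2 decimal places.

Let C be the CIF value. C = FCA price + pre-shipment costs + freight + 0.22% × C
C − 0.22% × C = 125779.98 + 469.06 + 2872.00
0.9978 × C = 129121.04
C = 129121.04 / 0.9978 = 129405.73
Insurance premium = 0.22% × 129405.73 = 284.69

CIF value: CAD 129405.73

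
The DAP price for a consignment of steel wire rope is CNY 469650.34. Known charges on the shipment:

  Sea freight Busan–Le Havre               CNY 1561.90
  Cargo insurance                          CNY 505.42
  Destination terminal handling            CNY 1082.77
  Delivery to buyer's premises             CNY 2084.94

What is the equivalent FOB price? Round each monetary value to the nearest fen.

From DAP to FOB, the seller no longer bears: freight, insurance, destination terminal, delivery.
FOB price = 469650.34 − 1561.90 − 505.42 − 1082.77 − 2084.94 = 464415.31

FOB price: CNY 464415.31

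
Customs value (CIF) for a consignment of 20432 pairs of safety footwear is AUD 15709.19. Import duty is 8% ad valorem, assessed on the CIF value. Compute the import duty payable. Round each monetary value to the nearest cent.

Import duty = 15709.19 × 8% = 1256.74

Import duty: AUD 1256.74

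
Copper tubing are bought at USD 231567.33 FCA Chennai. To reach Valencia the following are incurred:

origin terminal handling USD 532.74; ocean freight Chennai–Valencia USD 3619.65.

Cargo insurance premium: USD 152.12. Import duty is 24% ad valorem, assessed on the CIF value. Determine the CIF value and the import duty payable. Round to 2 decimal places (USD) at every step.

CIF value: USD 235871.84; import duty: USD 56609.24

CIF = FCA price + pre-shipment costs + freight + insurance
CIF = 231567.33 + 532.74 + 3619.65 + 152.12 = 235871.84
Import duty = 235871.84 × 24% = 56609.24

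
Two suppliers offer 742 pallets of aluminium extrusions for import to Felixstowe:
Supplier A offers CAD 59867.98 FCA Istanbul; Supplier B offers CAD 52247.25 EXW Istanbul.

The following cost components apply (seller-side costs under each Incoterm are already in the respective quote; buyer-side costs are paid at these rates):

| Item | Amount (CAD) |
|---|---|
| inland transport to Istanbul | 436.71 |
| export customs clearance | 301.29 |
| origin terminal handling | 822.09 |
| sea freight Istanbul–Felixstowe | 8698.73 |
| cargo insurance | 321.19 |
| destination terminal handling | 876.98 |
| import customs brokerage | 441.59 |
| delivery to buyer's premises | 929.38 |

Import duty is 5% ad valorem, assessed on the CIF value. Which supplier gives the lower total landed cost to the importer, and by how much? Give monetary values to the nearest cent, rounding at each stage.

Supplier B is cheaper by CAD 7226.87

Supplier A (FCA):
CIF value = FCA price + origin terminal + freight + insurance = 59867.98 + 822.09 + 8698.73 + 321.19 = 69709.99
Import duty = 69709.99 × 5% = 3485.50
Buyer bears (A): 822.09 + 8698.73 + 321.19 + 876.98 + 441.59 + 929.38 = 12089.96
Landed cost (A) = invoice 59867.98 + 12089.96 + duty 3485.50 = 75443.44
Supplier B (EXW):
CIF value = EXW price + inland to port + export clearance + origin terminal + freight + insurance = 52247.25 + 436.71 + 301.29 + 822.09 + 8698.73 + 321.19 = 62827.26
Import duty = 62827.26 × 5% = 3141.36
Buyer bears (B): 436.71 + 301.29 + 822.09 + 8698.73 + 321.19 + 876.98 + 441.59 + 929.38 = 12827.96
Landed cost (B) = invoice 52247.25 + 12827.96 + duty 3141.36 = 68216.57
Difference = |75443.44 − 68216.57| = 7226.87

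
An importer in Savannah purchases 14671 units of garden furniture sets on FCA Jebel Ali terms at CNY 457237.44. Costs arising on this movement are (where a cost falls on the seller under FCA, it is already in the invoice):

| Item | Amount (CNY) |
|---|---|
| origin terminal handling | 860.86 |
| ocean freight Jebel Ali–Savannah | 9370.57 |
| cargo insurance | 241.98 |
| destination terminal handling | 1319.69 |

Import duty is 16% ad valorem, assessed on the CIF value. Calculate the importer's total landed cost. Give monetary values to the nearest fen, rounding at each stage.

Total landed cost: CNY 543864.28

FCA: the seller delivers export-cleared goods to the carrier; the buyer bears costs from that point.
CIF value = FCA price + origin terminal + freight + insurance = 457237.44 + 860.86 + 9370.57 + 241.98 = 467710.85
Import duty = 467710.85 × 16% = 74833.74
Buyer bears: origin terminal 860.86 + freight 9370.57 + insurance 241.98 + destination terminal 1319.69 + duty 74833.74 = 86626.84
Landed cost = invoice 457237.44 + 86626.84 = 543864.28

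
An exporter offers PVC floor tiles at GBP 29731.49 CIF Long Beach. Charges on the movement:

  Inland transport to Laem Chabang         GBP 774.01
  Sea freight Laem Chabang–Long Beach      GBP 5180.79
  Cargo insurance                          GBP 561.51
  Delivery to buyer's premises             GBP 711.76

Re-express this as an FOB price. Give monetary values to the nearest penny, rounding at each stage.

FOB price: GBP 23989.19

Not relevant to the conversion: inland to port — on the seller under both CIF and FOB; already in the CIF price and stays in the FOB price. delivery — on the buyer under both terms; not part of either seller's price.
From CIF to FOB, the seller no longer bears: freight, insurance.
FOB price = 29731.49 − 5180.79 − 561.51 = 23989.19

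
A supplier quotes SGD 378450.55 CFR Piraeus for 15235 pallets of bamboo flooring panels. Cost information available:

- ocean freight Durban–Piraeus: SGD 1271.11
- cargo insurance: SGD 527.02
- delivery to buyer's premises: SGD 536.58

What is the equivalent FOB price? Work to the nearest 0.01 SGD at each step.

Not relevant to the conversion: insurance, delivery — on the buyer under both terms; not part of either seller's price.
From CFR to FOB, the seller no longer bears: freight.
FOB price = 378450.55 − 1271.11 = 377179.44

FOB price: SGD 377179.44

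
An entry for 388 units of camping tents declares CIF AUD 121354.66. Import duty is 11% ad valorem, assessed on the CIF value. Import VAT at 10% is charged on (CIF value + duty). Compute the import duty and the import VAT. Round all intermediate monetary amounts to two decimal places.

Import duty: AUD 13349.01; import VAT: AUD 13470.37

Import duty = 121354.66 × 11% = 13349.01
VAT base = CIF + duty = 121354.66 + 13349.01 = 134703.67
Import VAT = 134703.67 × 10% = 13470.37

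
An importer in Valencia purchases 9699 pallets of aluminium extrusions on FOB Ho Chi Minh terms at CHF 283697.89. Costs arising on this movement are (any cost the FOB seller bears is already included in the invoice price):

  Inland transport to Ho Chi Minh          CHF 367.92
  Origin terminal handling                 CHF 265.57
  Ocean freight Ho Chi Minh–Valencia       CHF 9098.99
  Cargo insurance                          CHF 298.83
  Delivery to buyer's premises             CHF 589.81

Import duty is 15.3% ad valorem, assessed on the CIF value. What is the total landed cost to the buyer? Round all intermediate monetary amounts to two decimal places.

FOB: the seller bears costs until goods are on board at the origin port; the buyer bears freight, insurance and all costs thereafter.
Already in the invoice (seller's account under FOB): inland to port, origin terminal — exclude.
CIF value = FOB price + freight + insurance = 283697.89 + 9098.99 + 298.83 = 293095.71
Import duty = 293095.71 × 15.3% = 44843.64
Buyer bears: freight 9098.99 + insurance 298.83 + delivery 589.81 + duty 44843.64 = 54831.27
Landed cost = invoice 283697.89 + 54831.27 = 338529.16

Total landed cost: CHF 338529.16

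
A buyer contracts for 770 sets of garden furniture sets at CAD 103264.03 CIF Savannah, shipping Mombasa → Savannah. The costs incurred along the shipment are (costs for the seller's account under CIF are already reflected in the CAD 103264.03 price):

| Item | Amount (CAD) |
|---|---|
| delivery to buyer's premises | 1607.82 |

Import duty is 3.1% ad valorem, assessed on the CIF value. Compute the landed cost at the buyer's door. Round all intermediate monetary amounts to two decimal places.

Total landed cost: CAD 108073.03

CIF: the seller pays costs through ocean freight and marine insurance to the destination port.
The CIF price already equals the CIF value: 103264.03
Import duty = 103264.03 × 3.1% = 3201.18
Buyer bears: delivery 1607.82 + duty 3201.18 = 4809.00
Landed cost = invoice 103264.03 + 4809.00 = 108073.03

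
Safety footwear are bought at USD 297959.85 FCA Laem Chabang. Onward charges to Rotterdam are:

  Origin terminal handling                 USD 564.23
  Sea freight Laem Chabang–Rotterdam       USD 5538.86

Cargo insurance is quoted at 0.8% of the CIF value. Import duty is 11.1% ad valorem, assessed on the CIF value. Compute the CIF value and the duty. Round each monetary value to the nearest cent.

Let C be the CIF value. C = FCA price + pre-shipment costs + freight + 0.8% × C
C − 0.8% × C = 297959.85 + 564.23 + 5538.86
0.992 × C = 304062.94
C = 304062.94 / 0.992 = 306515.06
Insurance premium = 0.8% × 306515.06 = 2452.12
Import duty = 306515.06 × 11.1% = 34023.17

CIF value: USD 306515.06; import duty: USD 34023.17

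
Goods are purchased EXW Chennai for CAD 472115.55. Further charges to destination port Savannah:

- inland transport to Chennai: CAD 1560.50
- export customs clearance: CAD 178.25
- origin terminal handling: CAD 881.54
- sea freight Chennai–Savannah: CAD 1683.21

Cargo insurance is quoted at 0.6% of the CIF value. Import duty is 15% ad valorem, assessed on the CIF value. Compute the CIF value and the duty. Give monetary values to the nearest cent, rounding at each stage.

Let C be the CIF value. C = EXW price + pre-shipment costs + freight + 0.6% × C
C − 0.6% × C = 472115.55 + 1560.50 + 178.25 + 881.54 + 1683.21
0.994 × C = 476419.05
C = 476419.05 / 0.994 = 479294.82
Insurance premium = 0.6% × 479294.82 = 2875.77
Import duty = 479294.82 × 15% = 71894.22

CIF value: CAD 479294.82; import duty: CAD 71894.22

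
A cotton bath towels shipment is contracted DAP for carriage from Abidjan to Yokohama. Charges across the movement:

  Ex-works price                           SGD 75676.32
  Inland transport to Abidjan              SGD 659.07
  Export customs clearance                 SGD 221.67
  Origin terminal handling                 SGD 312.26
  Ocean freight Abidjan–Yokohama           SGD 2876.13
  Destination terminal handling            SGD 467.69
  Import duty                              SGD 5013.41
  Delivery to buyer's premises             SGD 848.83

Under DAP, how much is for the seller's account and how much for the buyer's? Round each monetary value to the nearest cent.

DAP: the seller bears all costs to the named destination except import duty and clearance.
Seller's account: goods 75676.32 + inland to port 659.07 + export clearance 221.67 + origin terminal 312.26 + freight 2876.13 + destination terminal 467.69 + delivery 848.83 = 81061.97
Buyer's account: duty 5013.41 = 5013.41

Seller: SGD 81061.97; buyer: SGD 5013.41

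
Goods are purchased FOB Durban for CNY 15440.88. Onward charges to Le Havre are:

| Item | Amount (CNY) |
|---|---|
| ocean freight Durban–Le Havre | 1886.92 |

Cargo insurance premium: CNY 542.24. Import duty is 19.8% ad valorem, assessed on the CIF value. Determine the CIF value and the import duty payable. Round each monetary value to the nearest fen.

CIF value: CNY 17870.04; import duty: CNY 3538.27

CIF = FOB price + freight + insurance
CIF = 15440.88 + 1886.92 + 542.24 = 17870.04
Import duty = 17870.04 × 19.8% = 3538.27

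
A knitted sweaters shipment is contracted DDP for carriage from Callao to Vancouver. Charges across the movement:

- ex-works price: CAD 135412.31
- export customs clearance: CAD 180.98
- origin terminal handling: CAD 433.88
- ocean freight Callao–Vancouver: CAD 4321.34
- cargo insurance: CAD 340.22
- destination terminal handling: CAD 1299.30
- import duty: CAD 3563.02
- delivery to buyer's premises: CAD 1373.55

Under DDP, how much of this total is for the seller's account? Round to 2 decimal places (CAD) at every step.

DDP: the seller bears all costs including import duty.
Seller's account: goods 135412.31 + export clearance 180.98 + origin terminal 433.88 + freight 4321.34 + insurance 340.22 + destination terminal 1299.30 + duty 3563.02 + delivery 1373.55 = 146924.60
Buyer's account: 0.00

Seller's account: CAD 146924.60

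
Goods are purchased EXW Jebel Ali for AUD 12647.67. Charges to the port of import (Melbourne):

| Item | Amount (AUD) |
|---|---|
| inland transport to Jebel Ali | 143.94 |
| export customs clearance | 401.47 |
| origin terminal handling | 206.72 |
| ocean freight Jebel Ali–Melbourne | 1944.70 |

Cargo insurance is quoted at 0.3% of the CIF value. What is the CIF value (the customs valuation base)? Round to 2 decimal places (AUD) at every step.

CIF value: AUD 15390.67

Let C be the CIF value. C = EXW price + pre-shipment costs + freight + 0.3% × C
C − 0.3% × C = 12647.67 + 143.94 + 401.47 + 206.72 + 1944.70
0.997 × C = 15344.50
C = 15344.50 / 0.997 = 15390.67
Insurance premium = 0.3% × 15390.67 = 46.17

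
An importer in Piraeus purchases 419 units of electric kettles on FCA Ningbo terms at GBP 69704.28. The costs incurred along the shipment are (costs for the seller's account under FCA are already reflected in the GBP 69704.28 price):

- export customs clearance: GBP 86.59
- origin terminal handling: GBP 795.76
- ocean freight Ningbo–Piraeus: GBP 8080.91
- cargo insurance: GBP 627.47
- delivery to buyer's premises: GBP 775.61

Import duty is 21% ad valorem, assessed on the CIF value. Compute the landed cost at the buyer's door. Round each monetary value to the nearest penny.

Total landed cost: GBP 96617.80

FCA: the seller delivers export-cleared goods to the carrier; the buyer bears costs from that point.
Already in the invoice (seller's account under FCA): export clearance — exclude.
CIF value = FCA price + origin terminal + freight + insurance = 69704.28 + 795.76 + 8080.91 + 627.47 = 79208.42
Import duty = 79208.42 × 21% = 16633.77
Buyer bears: origin terminal 795.76 + freight 8080.91 + insurance 627.47 + delivery 775.61 + duty 16633.77 = 26913.52
Landed cost = invoice 69704.28 + 26913.52 = 96617.80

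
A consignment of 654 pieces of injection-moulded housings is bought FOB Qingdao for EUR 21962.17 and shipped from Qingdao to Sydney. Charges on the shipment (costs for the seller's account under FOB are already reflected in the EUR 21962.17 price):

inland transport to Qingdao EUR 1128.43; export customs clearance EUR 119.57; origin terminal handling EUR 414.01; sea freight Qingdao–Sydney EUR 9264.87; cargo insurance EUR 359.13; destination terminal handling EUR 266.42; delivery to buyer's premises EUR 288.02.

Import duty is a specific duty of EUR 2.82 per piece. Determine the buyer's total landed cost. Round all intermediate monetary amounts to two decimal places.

FOB: the seller bears costs until goods are on board at the origin port; the buyer bears freight, insurance and all costs thereafter.
Already in the invoice (seller's account under FOB): inland to port, export clearance, origin terminal — exclude.
CIF value = FOB price + freight + insurance = 21962.17 + 9264.87 + 359.13 = 31586.17
Import duty = 654 × 2.82 = 1844.28
Buyer bears: freight 9264.87 + insurance 359.13 + destination terminal 266.42 + delivery 288.02 + duty 1844.28 = 12022.72
Landed cost = invoice 21962.17 + 12022.72 = 33984.89

Total landed cost: EUR 33984.89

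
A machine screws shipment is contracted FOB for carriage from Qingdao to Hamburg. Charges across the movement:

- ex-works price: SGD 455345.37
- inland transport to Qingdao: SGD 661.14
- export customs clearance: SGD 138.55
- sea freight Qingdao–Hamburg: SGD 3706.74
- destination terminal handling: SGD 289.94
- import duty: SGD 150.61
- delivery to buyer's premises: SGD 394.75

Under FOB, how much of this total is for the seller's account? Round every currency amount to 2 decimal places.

Seller's account: SGD 456145.06

FOB: the seller bears costs until goods are on board at the origin port; the buyer bears freight, insurance and all costs thereafter.
Seller's account: goods 455345.37 + inland to port 661.14 + export clearance 138.55 = 456145.06
Buyer's account: freight 3706.74 + destination terminal 289.94 + duty 150.61 + delivery 394.75 = 4542.04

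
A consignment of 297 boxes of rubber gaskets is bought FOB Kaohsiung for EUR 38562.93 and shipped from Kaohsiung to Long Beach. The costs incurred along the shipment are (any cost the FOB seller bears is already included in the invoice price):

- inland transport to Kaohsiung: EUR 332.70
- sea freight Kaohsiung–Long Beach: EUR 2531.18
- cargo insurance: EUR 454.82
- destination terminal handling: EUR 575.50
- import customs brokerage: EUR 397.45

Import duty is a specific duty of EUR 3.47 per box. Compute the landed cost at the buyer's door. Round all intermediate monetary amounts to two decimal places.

Total landed cost: EUR 43552.47

FOB: the seller bears costs until goods are on board at the origin port; the buyer bears freight, insurance and all costs thereafter.
Already in the invoice (seller's account under FOB): inland to port — exclude.
CIF value = FOB price + freight + insurance = 38562.93 + 2531.18 + 454.82 = 41548.93
Import duty = 297 × 3.47 = 1030.59
Buyer bears: freight 2531.18 + insurance 454.82 + destination terminal 575.50 + brokerage 397.45 + duty 1030.59 = 4989.54
Landed cost = invoice 38562.93 + 4989.54 = 43552.47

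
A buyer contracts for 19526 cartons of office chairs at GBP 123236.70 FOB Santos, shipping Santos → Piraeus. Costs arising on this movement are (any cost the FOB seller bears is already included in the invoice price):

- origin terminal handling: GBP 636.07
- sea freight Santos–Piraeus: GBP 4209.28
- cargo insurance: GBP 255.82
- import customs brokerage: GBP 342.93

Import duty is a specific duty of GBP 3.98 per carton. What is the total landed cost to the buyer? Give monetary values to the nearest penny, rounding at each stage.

Total landed cost: GBP 205758.21

FOB: the seller bears costs until goods are on board at the origin port; the buyer bears freight, insurance and all costs thereafter.
Already in the invoice (seller's account under FOB): origin terminal — exclude.
CIF value = FOB price + freight + insurance = 123236.70 + 4209.28 + 255.82 = 127701.80
Import duty = 19526 × 3.98 = 77713.48
Buyer bears: freight 4209.28 + insurance 255.82 + brokerage 342.93 + duty 77713.48 = 82521.51
Landed cost = invoice 123236.70 + 82521.51 = 205758.21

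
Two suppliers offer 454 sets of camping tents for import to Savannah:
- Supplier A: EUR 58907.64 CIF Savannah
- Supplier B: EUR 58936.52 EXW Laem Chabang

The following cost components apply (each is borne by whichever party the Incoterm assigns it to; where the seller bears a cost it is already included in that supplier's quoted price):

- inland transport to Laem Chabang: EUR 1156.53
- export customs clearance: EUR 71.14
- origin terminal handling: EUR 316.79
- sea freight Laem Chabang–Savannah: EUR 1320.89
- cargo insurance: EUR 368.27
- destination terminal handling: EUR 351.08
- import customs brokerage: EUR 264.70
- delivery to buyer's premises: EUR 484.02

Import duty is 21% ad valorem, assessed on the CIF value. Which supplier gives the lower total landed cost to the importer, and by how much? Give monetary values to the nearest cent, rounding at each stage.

Supplier A is cheaper by EUR 3947.63

Supplier A (CIF):
The CIF price already equals the CIF value: 58907.64
Import duty = 58907.64 × 21% = 12370.60
Buyer bears (A): 351.08 + 264.70 + 484.02 = 1099.80
Landed cost (A) = invoice 58907.64 + 1099.80 + duty 12370.60 = 72378.04
Supplier B (EXW):
CIF value = EXW price + inland to port + export clearance + origin terminal + freight + insurance = 58936.52 + 1156.53 + 71.14 + 316.79 + 1320.89 + 368.27 = 62170.14
Import duty = 62170.14 × 21% = 13055.73
Buyer bears (B): 1156.53 + 71.14 + 316.79 + 1320.89 + 368.27 + 351.08 + 264.70 + 484.02 = 4333.42
Landed cost (B) = invoice 58936.52 + 4333.42 + duty 13055.73 = 76325.67
Difference = |72378.04 − 76325.67| = 3947.63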